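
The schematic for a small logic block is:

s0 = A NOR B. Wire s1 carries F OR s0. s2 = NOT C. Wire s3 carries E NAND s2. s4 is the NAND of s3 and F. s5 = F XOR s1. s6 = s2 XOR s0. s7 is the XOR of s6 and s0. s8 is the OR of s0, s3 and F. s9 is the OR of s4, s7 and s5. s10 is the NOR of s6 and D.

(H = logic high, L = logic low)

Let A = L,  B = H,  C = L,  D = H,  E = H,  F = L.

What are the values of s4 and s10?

s0 = A NOR B = L NOR H = L
s2 = NOT C = NOT L = H
s3 = E NAND s2 = H NAND H = L
s4 = s3 NAND F = L NAND L = H
s6 = s2 XOR s0 = H XOR L = H
s10 = s6 NOR D = H NOR H = L

s4 = H, s10 = L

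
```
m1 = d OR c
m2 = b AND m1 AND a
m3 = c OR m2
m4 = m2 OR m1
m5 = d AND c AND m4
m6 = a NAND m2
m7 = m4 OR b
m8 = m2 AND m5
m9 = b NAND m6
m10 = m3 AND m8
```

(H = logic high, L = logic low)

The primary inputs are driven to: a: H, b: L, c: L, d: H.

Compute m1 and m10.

m1 = H  m10 = L

m1 = d OR c = H OR L = H
m2 = b AND m1 AND a = L AND H AND H = L
m3 = c OR m2 = L OR L = L
m4 = m2 OR m1 = L OR H = H
m5 = d AND c AND m4 = H AND L AND H = L
m8 = m2 AND m5 = L AND L = L
m10 = m3 AND m8 = L AND L = L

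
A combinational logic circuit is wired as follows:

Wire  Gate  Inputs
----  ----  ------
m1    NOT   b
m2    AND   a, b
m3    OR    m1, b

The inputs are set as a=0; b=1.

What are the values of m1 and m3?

m1 = 0  m3 = 1

m1 = NOT b = NOT 1 = 0
m3 = m1 OR b = 0 OR 1 = 1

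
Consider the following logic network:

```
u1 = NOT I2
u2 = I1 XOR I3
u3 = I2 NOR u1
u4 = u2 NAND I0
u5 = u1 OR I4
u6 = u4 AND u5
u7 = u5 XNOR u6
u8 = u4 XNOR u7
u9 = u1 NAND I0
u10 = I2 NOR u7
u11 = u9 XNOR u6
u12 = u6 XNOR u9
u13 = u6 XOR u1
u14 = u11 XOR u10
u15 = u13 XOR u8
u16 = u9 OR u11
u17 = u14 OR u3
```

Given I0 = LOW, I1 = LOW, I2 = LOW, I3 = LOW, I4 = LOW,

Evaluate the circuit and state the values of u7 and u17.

u7 = HIGH, u17 = HIGH

u1 = NOT I2 = NOT LOW = HIGH
u2 = I1 XOR I3 = LOW XOR LOW = LOW
u3 = I2 NOR u1 = LOW NOR HIGH = LOW
u4 = u2 NAND I0 = LOW NAND LOW = HIGH
u5 = u1 OR I4 = HIGH OR LOW = HIGH
u6 = u4 AND u5 = HIGH AND HIGH = HIGH
u7 = u5 XNOR u6 = HIGH XNOR HIGH = HIGH
u9 = u1 NAND I0 = HIGH NAND LOW = HIGH
u10 = I2 NOR u7 = LOW NOR HIGH = LOW
u11 = u9 XNOR u6 = HIGH XNOR HIGH = HIGH
u14 = u11 XOR u10 = HIGH XOR LOW = HIGH
u17 = u14 OR u3 = HIGH OR LOW = HIGH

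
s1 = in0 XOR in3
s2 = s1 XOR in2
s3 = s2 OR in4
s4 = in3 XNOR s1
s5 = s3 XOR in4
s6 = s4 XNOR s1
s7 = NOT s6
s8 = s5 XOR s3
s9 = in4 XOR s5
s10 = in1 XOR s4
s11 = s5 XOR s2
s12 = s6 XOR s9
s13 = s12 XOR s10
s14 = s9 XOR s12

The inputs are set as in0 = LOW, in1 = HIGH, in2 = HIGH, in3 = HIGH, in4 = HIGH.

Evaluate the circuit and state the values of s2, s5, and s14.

s2 = LOW, s5 = LOW, s14 = HIGH

s1 = in0 XOR in3 = LOW XOR HIGH = HIGH
s2 = s1 XOR in2 = HIGH XOR HIGH = LOW
s3 = s2 OR in4 = LOW OR HIGH = HIGH
s4 = in3 XNOR s1 = HIGH XNOR HIGH = HIGH
s5 = s3 XOR in4 = HIGH XOR HIGH = LOW
s6 = s4 XNOR s1 = HIGH XNOR HIGH = HIGH
s9 = in4 XOR s5 = HIGH XOR LOW = HIGH
s12 = s6 XOR s9 = HIGH XOR HIGH = LOW
s14 = s9 XOR s12 = HIGH XOR LOW = HIGH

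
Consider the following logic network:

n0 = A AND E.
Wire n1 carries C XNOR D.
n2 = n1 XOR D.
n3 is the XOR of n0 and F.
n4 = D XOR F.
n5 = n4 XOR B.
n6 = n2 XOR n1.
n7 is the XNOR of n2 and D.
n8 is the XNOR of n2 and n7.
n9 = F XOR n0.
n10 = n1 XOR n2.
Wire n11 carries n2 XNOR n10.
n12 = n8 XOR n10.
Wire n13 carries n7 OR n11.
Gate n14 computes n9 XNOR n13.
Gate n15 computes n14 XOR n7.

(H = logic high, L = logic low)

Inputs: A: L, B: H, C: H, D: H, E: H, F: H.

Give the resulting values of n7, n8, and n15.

n0 = A AND E = L AND H = L
n1 = C XNOR D = H XNOR H = H
n2 = n1 XOR D = H XOR H = L
n7 = n2 XNOR D = L XNOR H = L
n8 = n2 XNOR n7 = L XNOR L = H
n9 = F XOR n0 = H XOR L = H
n10 = n1 XOR n2 = H XOR L = H
n11 = n2 XNOR n10 = L XNOR H = L
n13 = n7 OR n11 = L OR L = L
n14 = n9 XNOR n13 = H XNOR L = L
n15 = n14 XOR n7 = L XOR L = L

n7 = L, n8 = H, n15 = L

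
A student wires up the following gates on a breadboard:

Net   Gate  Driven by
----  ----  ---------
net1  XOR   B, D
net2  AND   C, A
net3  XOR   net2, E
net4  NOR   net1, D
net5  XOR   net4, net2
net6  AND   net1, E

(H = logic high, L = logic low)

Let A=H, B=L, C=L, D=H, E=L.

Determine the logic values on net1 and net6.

net1 = H, net6 = L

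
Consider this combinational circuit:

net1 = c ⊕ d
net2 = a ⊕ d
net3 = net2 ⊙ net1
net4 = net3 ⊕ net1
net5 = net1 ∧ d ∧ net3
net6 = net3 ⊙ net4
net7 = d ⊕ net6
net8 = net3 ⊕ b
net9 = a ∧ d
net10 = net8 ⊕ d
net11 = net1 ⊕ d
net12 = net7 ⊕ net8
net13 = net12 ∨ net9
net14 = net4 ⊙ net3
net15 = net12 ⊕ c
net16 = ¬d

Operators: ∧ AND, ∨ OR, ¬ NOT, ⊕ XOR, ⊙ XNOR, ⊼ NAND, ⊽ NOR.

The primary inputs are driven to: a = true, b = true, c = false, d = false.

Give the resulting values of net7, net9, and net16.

net7 = true; net9 = false; net16 = true

net1 = c XOR d = false XOR false = false
net2 = a XOR d = true XOR false = true
net3 = net2 XNOR net1 = true XNOR false = false
net4 = net3 XOR net1 = false XOR false = false
net6 = net3 XNOR net4 = false XNOR false = true
net7 = d XOR net6 = false XOR true = true
net9 = a AND d = true AND false = false
net16 = NOT d = NOT false = true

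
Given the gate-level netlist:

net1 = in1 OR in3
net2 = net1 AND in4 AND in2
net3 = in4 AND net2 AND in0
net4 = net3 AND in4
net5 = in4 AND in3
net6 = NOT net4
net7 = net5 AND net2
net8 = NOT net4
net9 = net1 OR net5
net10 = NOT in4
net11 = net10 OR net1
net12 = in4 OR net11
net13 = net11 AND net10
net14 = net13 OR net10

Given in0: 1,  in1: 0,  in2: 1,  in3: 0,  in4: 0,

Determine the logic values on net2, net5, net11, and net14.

net1 = in1 OR in3 = 0 OR 0 = 0
net2 = net1 AND in4 AND in2 = 0 AND 0 AND 1 = 0
net5 = in4 AND in3 = 0 AND 0 = 0
net10 = NOT in4 = NOT 0 = 1
net11 = net10 OR net1 = 1 OR 0 = 1
net13 = net11 AND net10 = 1 AND 1 = 1
net14 = net13 OR net10 = 1 OR 1 = 1

net2 = 0, net5 = 0, net11 = 1, net14 = 1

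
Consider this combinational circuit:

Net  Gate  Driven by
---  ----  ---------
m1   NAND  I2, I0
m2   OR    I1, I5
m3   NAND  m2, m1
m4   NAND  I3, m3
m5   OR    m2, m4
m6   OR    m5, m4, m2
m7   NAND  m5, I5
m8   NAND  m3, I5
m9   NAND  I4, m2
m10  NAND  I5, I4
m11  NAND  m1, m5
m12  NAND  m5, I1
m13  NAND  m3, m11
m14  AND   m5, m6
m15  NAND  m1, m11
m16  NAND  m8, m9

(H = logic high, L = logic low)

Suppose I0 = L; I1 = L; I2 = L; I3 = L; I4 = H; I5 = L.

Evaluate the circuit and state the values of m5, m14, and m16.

m5 = H  m14 = H  m16 = L

m1 = I2 NAND I0 = L NAND L = H
m2 = I1 OR I5 = L OR L = L
m3 = m2 NAND m1 = L NAND H = H
m4 = I3 NAND m3 = L NAND H = H
m5 = m2 OR m4 = L OR H = H
m6 = m5 OR m4 OR m2 = H OR H OR L = H
m8 = m3 NAND I5 = H NAND L = H
m9 = I4 NAND m2 = H NAND L = H
m14 = m5 AND m6 = H AND H = H
m16 = m8 NAND m9 = H NAND H = L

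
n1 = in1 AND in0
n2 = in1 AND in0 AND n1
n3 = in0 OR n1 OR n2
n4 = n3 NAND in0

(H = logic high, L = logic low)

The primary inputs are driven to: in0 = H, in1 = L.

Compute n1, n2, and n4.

n1 = in1 AND in0 = L AND H = L
n2 = in1 AND in0 AND n1 = L AND H AND L = L
n3 = in0 OR n1 OR n2 = H OR L OR L = H
n4 = n3 NAND in0 = H NAND H = L

n1 = L  n2 = L  n4 = L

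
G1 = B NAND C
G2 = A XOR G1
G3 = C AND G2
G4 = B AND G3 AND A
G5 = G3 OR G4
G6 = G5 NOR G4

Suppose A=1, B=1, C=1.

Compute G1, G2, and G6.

G1 = 0, G2 = 1, G6 = 0

G1 = B NAND C = 1 NAND 1 = 0
G2 = A XOR G1 = 1 XOR 0 = 1
G3 = C AND G2 = 1 AND 1 = 1
G4 = B AND G3 AND A = 1 AND 1 AND 1 = 1
G5 = G3 OR G4 = 1 OR 1 = 1
G6 = G5 NOR G4 = 1 NOR 1 = 0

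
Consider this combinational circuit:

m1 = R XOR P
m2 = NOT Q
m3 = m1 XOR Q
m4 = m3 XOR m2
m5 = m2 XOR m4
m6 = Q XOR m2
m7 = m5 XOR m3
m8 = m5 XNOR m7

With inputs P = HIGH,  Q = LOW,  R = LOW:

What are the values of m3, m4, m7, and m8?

m1 = R XOR P = LOW XOR HIGH = HIGH
m2 = NOT Q = NOT LOW = HIGH
m3 = m1 XOR Q = HIGH XOR LOW = HIGH
m4 = m3 XOR m2 = HIGH XOR HIGH = LOW
m5 = m2 XOR m4 = HIGH XOR LOW = HIGH
m7 = m5 XOR m3 = HIGH XOR HIGH = LOW
m8 = m5 XNOR m7 = HIGH XNOR LOW = LOW

m3 = HIGH; m4 = LOW; m7 = LOW; m8 = LOW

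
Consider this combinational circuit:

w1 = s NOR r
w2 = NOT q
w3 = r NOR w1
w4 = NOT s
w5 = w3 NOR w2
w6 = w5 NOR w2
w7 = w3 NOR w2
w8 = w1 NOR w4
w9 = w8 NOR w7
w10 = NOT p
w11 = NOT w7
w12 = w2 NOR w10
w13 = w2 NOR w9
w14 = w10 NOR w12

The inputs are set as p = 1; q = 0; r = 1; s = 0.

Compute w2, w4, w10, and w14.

w2 = NOT q = NOT 0 = 1
w4 = NOT s = NOT 0 = 1
w10 = NOT p = NOT 1 = 0
w12 = w2 NOR w10 = 1 NOR 0 = 0
w14 = w10 NOR w12 = 0 NOR 0 = 1

w2 = 1; w4 = 1; w10 = 0; w14 = 1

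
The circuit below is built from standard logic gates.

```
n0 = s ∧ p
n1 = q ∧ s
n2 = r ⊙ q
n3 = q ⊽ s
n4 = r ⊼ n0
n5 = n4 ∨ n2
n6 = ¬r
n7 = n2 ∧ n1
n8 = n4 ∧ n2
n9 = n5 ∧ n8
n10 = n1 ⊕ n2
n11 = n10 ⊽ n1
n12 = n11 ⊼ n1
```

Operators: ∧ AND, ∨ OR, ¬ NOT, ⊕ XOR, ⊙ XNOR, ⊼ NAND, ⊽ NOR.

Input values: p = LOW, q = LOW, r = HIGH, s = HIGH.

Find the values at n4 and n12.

n4 = HIGH; n12 = HIGH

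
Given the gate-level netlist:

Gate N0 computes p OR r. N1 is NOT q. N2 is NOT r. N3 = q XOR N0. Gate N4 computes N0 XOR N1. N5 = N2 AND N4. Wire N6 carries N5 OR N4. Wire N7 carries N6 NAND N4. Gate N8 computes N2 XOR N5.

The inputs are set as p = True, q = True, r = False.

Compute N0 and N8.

N0 = p OR r = True OR False = True
N1 = NOT q = NOT True = False
N2 = NOT r = NOT False = True
N4 = N0 XOR N1 = True XOR False = True
N5 = N2 AND N4 = True AND True = True
N8 = N2 XOR N5 = True XOR True = False

N0 = True, N8 = False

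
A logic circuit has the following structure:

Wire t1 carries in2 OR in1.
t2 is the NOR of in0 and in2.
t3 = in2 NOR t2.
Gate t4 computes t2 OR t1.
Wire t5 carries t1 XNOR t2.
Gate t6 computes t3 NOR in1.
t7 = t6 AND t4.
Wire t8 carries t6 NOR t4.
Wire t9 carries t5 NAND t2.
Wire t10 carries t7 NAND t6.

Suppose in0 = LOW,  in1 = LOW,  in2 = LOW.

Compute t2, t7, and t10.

t2 = HIGH, t7 = HIGH, t10 = LOW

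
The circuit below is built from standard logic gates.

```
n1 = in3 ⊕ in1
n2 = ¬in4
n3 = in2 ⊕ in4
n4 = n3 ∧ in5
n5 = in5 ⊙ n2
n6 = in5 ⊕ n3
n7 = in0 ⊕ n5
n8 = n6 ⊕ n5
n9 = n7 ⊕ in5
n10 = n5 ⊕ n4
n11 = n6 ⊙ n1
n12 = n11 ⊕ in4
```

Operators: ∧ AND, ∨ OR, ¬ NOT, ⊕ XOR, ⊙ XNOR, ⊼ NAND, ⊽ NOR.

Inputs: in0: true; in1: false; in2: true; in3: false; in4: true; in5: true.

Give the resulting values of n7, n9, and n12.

n1 = in3 XOR in1 = false XOR false = false
n2 = NOT in4 = NOT true = false
n3 = in2 XOR in4 = true XOR true = false
n5 = in5 XNOR n2 = true XNOR false = false
n6 = in5 XOR n3 = true XOR false = true
n7 = in0 XOR n5 = true XOR false = true
n9 = n7 XOR in5 = true XOR true = false
n11 = n6 XNOR n1 = true XNOR false = false
n12 = n11 XOR in4 = false XOR true = true

n7 = true; n9 = false; n12 = true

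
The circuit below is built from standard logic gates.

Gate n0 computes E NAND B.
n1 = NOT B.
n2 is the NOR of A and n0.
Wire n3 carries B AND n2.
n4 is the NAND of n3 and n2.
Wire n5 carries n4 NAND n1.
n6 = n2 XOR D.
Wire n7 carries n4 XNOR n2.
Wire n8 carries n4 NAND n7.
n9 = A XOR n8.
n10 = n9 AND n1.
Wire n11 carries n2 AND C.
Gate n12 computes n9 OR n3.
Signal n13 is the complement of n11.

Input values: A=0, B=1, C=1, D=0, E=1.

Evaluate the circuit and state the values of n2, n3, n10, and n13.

n2 = 1, n3 = 1, n10 = 0, n13 = 0

n0 = E NAND B = 1 NAND 1 = 0
n1 = NOT B = NOT 1 = 0
n2 = A NOR n0 = 0 NOR 0 = 1
n3 = B AND n2 = 1 AND 1 = 1
n4 = n3 NAND n2 = 1 NAND 1 = 0
n7 = n4 XNOR n2 = 0 XNOR 1 = 0
n8 = n4 NAND n7 = 0 NAND 0 = 1
n9 = A XOR n8 = 0 XOR 1 = 1
n10 = n9 AND n1 = 1 AND 0 = 0
n11 = n2 AND C = 1 AND 1 = 1
n13 = NOT n11 = NOT 1 = 0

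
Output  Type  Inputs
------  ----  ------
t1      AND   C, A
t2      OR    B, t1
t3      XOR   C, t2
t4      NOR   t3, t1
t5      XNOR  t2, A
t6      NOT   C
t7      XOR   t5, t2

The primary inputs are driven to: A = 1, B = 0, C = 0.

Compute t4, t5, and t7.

t4 = 1, t5 = 0, t7 = 0

t1 = C AND A = 0 AND 1 = 0
t2 = B OR t1 = 0 OR 0 = 0
t3 = C XOR t2 = 0 XOR 0 = 0
t4 = t3 NOR t1 = 0 NOR 0 = 1
t5 = t2 XNOR A = 0 XNOR 1 = 0
t7 = t5 XOR t2 = 0 XOR 0 = 0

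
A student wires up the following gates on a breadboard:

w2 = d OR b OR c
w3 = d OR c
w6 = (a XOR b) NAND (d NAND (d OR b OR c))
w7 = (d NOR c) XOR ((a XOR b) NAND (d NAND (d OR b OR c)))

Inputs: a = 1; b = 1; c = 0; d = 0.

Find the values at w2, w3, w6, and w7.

w2 = 0 OR 1 OR 0 = 1
w3 = 0 OR 0 = 0
w6 = (1 XOR 1) NAND (0 NAND (0 OR 1 OR 0)) = 1
w7 = (0 NOR 0) XOR ((1 XOR 1) NAND (0 NAND (0 OR 1 OR 0))) = 0

w2 = 1, w3 = 0, w6 = 1, w7 = 0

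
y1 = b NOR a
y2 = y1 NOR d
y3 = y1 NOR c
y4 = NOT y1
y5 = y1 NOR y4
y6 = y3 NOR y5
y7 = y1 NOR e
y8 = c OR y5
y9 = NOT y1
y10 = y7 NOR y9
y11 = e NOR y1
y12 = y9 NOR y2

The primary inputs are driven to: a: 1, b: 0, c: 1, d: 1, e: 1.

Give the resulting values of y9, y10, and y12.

y9 = 1, y10 = 0, y12 = 0

y1 = b NOR a = 0 NOR 1 = 0
y2 = y1 NOR d = 0 NOR 1 = 0
y7 = y1 NOR e = 0 NOR 1 = 0
y9 = NOT y1 = NOT 0 = 1
y10 = y7 NOR y9 = 0 NOR 1 = 0
y12 = y9 NOR y2 = 1 NOR 0 = 0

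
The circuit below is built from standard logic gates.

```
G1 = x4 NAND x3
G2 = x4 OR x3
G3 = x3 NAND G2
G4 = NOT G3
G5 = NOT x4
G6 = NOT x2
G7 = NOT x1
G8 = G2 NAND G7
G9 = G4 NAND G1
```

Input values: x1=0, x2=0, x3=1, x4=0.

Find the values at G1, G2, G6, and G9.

G1 = x4 NAND x3 = 0 NAND 1 = 1
G2 = x4 OR x3 = 0 OR 1 = 1
G3 = x3 NAND G2 = 1 NAND 1 = 0
G4 = NOT G3 = NOT 0 = 1
G6 = NOT x2 = NOT 0 = 1
G9 = G4 NAND G1 = 1 NAND 1 = 0

G1 = 1; G2 = 1; G6 = 1; G9 = 0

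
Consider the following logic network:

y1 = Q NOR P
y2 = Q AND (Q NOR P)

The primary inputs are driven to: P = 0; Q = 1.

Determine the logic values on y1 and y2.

y1 = 0, y2 = 0

y1 = 1 NOR 0 = 0
y2 = 1 AND (1 NOR 0) = 0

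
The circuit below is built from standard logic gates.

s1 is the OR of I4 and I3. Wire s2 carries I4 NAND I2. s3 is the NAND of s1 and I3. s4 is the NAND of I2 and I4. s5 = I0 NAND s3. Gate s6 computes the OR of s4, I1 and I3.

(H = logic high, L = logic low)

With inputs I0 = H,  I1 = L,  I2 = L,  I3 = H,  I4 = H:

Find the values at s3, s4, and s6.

s1 = I4 OR I3 = H OR H = H
s3 = s1 NAND I3 = H NAND H = L
s4 = I2 NAND I4 = L NAND H = H
s6 = s4 OR I1 OR I3 = H OR L OR H = H

s3 = L; s4 = H; s6 = H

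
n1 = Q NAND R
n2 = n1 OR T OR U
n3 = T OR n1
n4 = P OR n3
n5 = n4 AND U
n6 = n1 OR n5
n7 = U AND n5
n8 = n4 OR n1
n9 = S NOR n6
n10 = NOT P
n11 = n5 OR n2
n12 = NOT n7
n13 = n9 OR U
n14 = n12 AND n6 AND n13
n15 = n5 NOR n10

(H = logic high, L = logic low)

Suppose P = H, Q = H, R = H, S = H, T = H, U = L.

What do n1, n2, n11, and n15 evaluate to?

n1 = Q NAND R = H NAND H = L
n2 = n1 OR T OR U = L OR H OR L = H
n3 = T OR n1 = H OR L = H
n4 = P OR n3 = H OR H = H
n5 = n4 AND U = H AND L = L
n10 = NOT P = NOT H = L
n11 = n5 OR n2 = L OR H = H
n15 = n5 NOR n10 = L NOR L = H

n1 = L  n2 = H  n11 = H  n15 = H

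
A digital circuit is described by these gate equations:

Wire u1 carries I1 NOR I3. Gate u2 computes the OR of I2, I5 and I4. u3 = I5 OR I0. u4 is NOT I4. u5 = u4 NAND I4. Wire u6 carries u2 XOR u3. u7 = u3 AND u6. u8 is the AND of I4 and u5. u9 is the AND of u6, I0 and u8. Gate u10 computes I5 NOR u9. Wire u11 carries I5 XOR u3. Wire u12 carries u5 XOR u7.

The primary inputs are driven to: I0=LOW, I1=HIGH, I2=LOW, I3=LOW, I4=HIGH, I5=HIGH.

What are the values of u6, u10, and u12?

u6 = LOW  u10 = LOW  u12 = HIGH

u2 = I2 OR I5 OR I4 = LOW OR HIGH OR HIGH = HIGH
u3 = I5 OR I0 = HIGH OR LOW = HIGH
u4 = NOT I4 = NOT HIGH = LOW
u5 = u4 NAND I4 = LOW NAND HIGH = HIGH
u6 = u2 XOR u3 = HIGH XOR HIGH = LOW
u7 = u3 AND u6 = HIGH AND LOW = LOW
u8 = I4 AND u5 = HIGH AND HIGH = HIGH
u9 = u6 AND I0 AND u8 = LOW AND LOW AND HIGH = LOW
u10 = I5 NOR u9 = HIGH NOR LOW = LOW
u12 = u5 XOR u7 = HIGH XOR LOW = HIGH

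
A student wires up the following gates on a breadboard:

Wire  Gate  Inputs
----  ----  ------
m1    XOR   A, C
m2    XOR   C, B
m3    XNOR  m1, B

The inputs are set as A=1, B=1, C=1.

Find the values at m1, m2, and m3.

m1 = 0  m2 = 0  m3 = 0

m1 = A XOR C = 1 XOR 1 = 0
m2 = C XOR B = 1 XOR 1 = 0
m3 = m1 XNOR B = 0 XNOR 1 = 0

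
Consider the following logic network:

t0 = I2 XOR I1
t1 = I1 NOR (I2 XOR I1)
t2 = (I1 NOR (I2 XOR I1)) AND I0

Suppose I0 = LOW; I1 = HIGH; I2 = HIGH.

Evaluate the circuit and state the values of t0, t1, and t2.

t0 = LOW, t1 = LOW, t2 = LOW

t0 = HIGH XOR HIGH = LOW
t1 = HIGH NOR (HIGH XOR HIGH) = LOW
t2 = (HIGH NOR (HIGH XOR HIGH)) AND LOW = LOW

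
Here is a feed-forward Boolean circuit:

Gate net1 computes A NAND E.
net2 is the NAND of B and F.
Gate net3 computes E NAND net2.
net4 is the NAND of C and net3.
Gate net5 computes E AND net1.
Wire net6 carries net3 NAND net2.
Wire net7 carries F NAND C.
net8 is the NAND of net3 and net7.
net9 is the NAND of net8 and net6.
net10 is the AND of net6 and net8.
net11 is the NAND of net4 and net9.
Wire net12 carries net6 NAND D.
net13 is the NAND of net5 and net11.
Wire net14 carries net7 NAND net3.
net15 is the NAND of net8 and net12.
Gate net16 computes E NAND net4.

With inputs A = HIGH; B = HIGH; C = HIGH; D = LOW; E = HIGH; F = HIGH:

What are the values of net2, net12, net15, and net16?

net2 = LOW; net12 = HIGH; net15 = LOW; net16 = HIGH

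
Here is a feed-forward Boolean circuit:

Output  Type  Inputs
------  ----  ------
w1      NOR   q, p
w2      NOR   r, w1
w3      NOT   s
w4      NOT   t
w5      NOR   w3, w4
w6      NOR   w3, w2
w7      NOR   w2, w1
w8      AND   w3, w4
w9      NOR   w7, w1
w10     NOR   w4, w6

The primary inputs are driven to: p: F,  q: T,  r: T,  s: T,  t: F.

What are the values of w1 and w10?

w1 = q NOR p = T NOR F = F
w2 = r NOR w1 = T NOR F = F
w3 = NOT s = NOT T = F
w4 = NOT t = NOT F = T
w6 = w3 NOR w2 = F NOR F = T
w10 = w4 NOR w6 = T NOR T = F

w1 = F  w10 = F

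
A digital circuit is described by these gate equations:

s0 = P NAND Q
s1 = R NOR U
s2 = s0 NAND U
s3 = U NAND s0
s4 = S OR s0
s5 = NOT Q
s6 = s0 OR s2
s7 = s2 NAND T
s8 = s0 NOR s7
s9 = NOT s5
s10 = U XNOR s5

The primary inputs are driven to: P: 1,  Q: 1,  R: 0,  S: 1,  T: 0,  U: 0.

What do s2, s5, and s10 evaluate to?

s0 = P NAND Q = 1 NAND 1 = 0
s2 = s0 NAND U = 0 NAND 0 = 1
s5 = NOT Q = NOT 1 = 0
s10 = U XNOR s5 = 0 XNOR 0 = 1

s2 = 1  s5 = 0  s10 = 1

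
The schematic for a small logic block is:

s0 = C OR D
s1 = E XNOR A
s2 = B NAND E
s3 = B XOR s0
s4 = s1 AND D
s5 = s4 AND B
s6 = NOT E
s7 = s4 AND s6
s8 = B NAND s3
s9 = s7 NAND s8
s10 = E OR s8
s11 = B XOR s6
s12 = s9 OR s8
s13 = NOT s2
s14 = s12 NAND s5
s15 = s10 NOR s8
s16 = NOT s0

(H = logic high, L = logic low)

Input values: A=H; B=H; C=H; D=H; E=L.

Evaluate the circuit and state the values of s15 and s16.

s0 = C OR D = H OR H = H
s3 = B XOR s0 = H XOR H = L
s8 = B NAND s3 = H NAND L = H
s10 = E OR s8 = L OR H = H
s15 = s10 NOR s8 = H NOR H = L
s16 = NOT s0 = NOT H = L

s15 = L, s16 = L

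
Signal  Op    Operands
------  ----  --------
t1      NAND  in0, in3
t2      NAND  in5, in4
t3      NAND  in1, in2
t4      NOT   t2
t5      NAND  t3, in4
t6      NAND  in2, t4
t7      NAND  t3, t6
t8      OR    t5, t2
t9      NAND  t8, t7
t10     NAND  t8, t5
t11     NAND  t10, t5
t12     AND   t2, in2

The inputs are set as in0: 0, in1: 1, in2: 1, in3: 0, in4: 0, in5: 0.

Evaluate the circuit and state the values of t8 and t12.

t8 = 1; t12 = 1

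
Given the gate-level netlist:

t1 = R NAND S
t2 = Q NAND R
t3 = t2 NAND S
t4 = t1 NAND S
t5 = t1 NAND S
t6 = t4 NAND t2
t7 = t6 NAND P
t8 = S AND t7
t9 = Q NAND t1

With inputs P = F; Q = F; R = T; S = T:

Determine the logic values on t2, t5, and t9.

t1 = R NAND S = T NAND T = F
t2 = Q NAND R = F NAND T = T
t5 = t1 NAND S = F NAND T = T
t9 = Q NAND t1 = F NAND F = T

t2 = T; t5 = T; t9 = T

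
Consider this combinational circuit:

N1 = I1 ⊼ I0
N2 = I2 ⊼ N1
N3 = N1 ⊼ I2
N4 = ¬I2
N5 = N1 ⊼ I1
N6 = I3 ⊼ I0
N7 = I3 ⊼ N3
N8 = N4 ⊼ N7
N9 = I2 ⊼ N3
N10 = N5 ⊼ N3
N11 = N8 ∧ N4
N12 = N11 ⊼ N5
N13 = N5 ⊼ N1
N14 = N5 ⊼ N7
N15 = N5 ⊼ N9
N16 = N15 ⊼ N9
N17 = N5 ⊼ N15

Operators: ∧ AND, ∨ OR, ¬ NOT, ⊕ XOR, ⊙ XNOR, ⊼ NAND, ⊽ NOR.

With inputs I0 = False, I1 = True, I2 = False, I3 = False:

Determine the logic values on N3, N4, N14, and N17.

N3 = True  N4 = True  N14 = True  N17 = True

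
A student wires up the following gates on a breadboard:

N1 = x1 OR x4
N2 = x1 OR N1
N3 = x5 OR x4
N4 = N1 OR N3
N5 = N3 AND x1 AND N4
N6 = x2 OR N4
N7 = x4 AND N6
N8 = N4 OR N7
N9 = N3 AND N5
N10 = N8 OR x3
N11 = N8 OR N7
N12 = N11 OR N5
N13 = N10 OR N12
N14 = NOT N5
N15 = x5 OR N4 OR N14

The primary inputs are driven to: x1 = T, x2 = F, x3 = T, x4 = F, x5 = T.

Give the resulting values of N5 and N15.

N5 = T, N15 = T

N1 = x1 OR x4 = T OR F = T
N3 = x5 OR x4 = T OR F = T
N4 = N1 OR N3 = T OR T = T
N5 = N3 AND x1 AND N4 = T AND T AND T = T
N14 = NOT N5 = NOT T = F
N15 = x5 OR N4 OR N14 = T OR T OR F = T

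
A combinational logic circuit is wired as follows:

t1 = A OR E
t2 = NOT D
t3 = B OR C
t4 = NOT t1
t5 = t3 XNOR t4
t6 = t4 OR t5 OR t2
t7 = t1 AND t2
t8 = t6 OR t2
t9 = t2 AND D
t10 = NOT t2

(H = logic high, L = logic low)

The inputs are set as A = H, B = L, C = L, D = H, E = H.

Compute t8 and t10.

t8 = H, t10 = H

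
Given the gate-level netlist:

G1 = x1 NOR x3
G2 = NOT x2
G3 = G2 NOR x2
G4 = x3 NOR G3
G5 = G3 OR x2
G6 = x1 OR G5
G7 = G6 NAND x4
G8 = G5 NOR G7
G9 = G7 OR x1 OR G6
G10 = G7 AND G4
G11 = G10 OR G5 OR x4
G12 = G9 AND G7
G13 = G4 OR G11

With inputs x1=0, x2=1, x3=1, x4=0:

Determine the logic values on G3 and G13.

G3 = 0, G13 = 1

G2 = NOT x2 = NOT 1 = 0
G3 = G2 NOR x2 = 0 NOR 1 = 0
G4 = x3 NOR G3 = 1 NOR 0 = 0
G5 = G3 OR x2 = 0 OR 1 = 1
G6 = x1 OR G5 = 0 OR 1 = 1
G7 = G6 NAND x4 = 1 NAND 0 = 1
G10 = G7 AND G4 = 1 AND 0 = 0
G11 = G10 OR G5 OR x4 = 0 OR 1 OR 0 = 1
G13 = G4 OR G11 = 0 OR 1 = 1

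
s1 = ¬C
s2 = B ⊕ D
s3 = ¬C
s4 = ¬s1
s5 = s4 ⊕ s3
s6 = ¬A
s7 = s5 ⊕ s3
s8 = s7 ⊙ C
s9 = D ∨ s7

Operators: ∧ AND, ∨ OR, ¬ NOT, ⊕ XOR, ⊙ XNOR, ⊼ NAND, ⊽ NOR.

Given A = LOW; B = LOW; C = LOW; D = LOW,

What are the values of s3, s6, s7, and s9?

s3 = HIGH, s6 = HIGH, s7 = LOW, s9 = LOW

s1 = NOT C = NOT LOW = HIGH
s3 = NOT C = NOT LOW = HIGH
s4 = NOT s1 = NOT HIGH = LOW
s5 = s4 XOR s3 = LOW XOR HIGH = HIGH
s6 = NOT A = NOT LOW = HIGH
s7 = s5 XOR s3 = HIGH XOR HIGH = LOW
s9 = D OR s7 = LOW OR LOW = LOW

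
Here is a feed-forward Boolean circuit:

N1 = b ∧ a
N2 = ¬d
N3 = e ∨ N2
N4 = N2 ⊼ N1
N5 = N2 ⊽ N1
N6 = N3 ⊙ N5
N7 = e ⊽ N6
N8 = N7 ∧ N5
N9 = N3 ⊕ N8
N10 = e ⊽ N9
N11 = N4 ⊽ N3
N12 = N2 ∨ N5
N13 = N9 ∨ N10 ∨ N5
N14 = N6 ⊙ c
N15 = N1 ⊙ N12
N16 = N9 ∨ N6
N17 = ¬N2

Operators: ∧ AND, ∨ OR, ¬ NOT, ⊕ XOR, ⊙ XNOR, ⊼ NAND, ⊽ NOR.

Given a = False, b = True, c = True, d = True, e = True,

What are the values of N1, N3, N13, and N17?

N1 = False, N3 = True, N13 = True, N17 = True

N1 = b AND a = True AND False = False
N2 = NOT d = NOT True = False
N3 = e OR N2 = True OR False = True
N5 = N2 NOR N1 = False NOR False = True
N6 = N3 XNOR N5 = True XNOR True = True
N7 = e NOR N6 = True NOR True = False
N8 = N7 AND N5 = False AND True = False
N9 = N3 XOR N8 = True XOR False = True
N10 = e NOR N9 = True NOR True = False
N13 = N9 OR N10 OR N5 = True OR False OR True = True
N17 = NOT N2 = NOT False = True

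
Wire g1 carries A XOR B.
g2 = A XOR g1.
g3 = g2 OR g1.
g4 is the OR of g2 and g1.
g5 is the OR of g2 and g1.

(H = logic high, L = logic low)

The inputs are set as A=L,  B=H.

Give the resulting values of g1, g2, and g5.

g1 = H, g2 = H, g5 = H

g1 = A XOR B = L XOR H = H
g2 = A XOR g1 = L XOR H = H
g5 = g2 OR g1 = H OR H = H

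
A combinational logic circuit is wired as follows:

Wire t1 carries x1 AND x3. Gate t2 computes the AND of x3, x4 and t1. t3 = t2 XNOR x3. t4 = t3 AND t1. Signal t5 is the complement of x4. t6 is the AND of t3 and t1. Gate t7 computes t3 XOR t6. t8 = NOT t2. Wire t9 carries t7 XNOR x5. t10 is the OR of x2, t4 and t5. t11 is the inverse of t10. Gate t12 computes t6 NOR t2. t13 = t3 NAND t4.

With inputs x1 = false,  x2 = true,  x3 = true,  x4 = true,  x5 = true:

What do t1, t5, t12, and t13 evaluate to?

t1 = false, t5 = false, t12 = true, t13 = true

t1 = x1 AND x3 = false AND true = false
t2 = x3 AND x4 AND t1 = true AND true AND false = false
t3 = t2 XNOR x3 = false XNOR true = false
t4 = t3 AND t1 = false AND false = false
t5 = NOT x4 = NOT true = false
t6 = t3 AND t1 = false AND false = false
t12 = t6 NOR t2 = false NOR false = true
t13 = t3 NAND t4 = false NAND false = true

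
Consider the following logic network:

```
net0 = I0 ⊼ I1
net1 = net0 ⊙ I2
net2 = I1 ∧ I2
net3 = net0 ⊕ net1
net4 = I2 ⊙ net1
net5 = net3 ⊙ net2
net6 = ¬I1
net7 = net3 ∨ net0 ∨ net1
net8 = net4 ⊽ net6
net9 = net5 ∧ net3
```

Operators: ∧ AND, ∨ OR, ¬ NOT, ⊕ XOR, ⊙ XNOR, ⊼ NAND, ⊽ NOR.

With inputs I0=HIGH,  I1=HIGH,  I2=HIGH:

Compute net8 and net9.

net0 = I0 NAND I1 = HIGH NAND HIGH = LOW
net1 = net0 XNOR I2 = LOW XNOR HIGH = LOW
net2 = I1 AND I2 = HIGH AND HIGH = HIGH
net3 = net0 XOR net1 = LOW XOR LOW = LOW
net4 = I2 XNOR net1 = HIGH XNOR LOW = LOW
net5 = net3 XNOR net2 = LOW XNOR HIGH = LOW
net6 = NOT I1 = NOT HIGH = LOW
net8 = net4 NOR net6 = LOW NOR LOW = HIGH
net9 = net5 AND net3 = LOW AND LOW = LOW

net8 = HIGH, net9 = LOW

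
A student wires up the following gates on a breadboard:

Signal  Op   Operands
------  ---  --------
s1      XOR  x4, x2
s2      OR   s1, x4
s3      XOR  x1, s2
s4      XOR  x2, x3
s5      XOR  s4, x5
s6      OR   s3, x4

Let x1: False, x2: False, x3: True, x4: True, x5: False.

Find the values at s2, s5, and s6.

s1 = x4 XOR x2 = True XOR False = True
s2 = s1 OR x4 = True OR True = True
s3 = x1 XOR s2 = False XOR True = True
s4 = x2 XOR x3 = False XOR True = True
s5 = s4 XOR x5 = True XOR False = True
s6 = s3 OR x4 = True OR True = True

s2 = True, s5 = True, s6 = True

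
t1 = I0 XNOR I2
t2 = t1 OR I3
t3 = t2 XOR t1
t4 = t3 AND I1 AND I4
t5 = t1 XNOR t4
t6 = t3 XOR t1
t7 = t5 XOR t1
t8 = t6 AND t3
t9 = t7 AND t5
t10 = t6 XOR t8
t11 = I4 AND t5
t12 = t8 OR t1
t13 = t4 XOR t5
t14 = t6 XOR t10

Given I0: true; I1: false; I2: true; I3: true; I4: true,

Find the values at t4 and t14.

t4 = false, t14 = false

t1 = I0 XNOR I2 = true XNOR true = true
t2 = t1 OR I3 = true OR true = true
t3 = t2 XOR t1 = true XOR true = false
t4 = t3 AND I1 AND I4 = false AND false AND true = false
t6 = t3 XOR t1 = false XOR true = true
t8 = t6 AND t3 = true AND false = false
t10 = t6 XOR t8 = true XOR false = true
t14 = t6 XOR t10 = true XOR true = false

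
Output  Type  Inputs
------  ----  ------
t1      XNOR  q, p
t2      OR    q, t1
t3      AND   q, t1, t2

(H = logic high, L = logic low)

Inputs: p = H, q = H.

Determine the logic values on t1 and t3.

t1 = H; t3 = H

t1 = q XNOR p = H XNOR H = H
t2 = q OR t1 = H OR H = H
t3 = q AND t1 AND t2 = H AND H AND H = H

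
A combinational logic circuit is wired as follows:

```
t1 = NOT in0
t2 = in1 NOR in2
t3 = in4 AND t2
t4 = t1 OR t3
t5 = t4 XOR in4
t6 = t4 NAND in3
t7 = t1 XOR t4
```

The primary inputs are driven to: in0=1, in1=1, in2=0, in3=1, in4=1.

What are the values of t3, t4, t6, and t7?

t3 = 0, t4 = 0, t6 = 1, t7 = 0

t1 = NOT in0 = NOT 1 = 0
t2 = in1 NOR in2 = 1 NOR 0 = 0
t3 = in4 AND t2 = 1 AND 0 = 0
t4 = t1 OR t3 = 0 OR 0 = 0
t6 = t4 NAND in3 = 0 NAND 1 = 1
t7 = t1 XOR t4 = 0 XOR 0 = 0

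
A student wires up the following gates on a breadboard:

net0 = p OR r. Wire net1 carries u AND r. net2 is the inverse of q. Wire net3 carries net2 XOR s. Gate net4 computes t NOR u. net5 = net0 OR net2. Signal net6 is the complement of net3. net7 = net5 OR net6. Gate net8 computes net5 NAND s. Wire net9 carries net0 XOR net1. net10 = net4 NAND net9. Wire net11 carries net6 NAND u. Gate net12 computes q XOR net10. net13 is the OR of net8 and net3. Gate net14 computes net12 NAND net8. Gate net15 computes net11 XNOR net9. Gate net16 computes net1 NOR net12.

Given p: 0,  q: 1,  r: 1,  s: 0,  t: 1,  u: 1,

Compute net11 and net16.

net11 = 0, net16 = 0

net0 = p OR r = 0 OR 1 = 1
net1 = u AND r = 1 AND 1 = 1
net2 = NOT q = NOT 1 = 0
net3 = net2 XOR s = 0 XOR 0 = 0
net4 = t NOR u = 1 NOR 1 = 0
net6 = NOT net3 = NOT 0 = 1
net9 = net0 XOR net1 = 1 XOR 1 = 0
net10 = net4 NAND net9 = 0 NAND 0 = 1
net11 = net6 NAND u = 1 NAND 1 = 0
net12 = q XOR net10 = 1 XOR 1 = 0
net16 = net1 NOR net12 = 1 NOR 0 = 0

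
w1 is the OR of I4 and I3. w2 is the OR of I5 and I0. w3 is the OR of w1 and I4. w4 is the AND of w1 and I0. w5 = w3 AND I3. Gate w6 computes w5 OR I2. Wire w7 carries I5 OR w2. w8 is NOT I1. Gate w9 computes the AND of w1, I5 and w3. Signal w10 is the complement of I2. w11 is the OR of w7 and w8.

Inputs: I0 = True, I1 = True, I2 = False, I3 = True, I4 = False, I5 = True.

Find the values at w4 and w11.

w4 = True  w11 = True

w1 = I4 OR I3 = False OR True = True
w2 = I5 OR I0 = True OR True = True
w4 = w1 AND I0 = True AND True = True
w7 = I5 OR w2 = True OR True = True
w8 = NOT I1 = NOT True = False
w11 = w7 OR w8 = True OR False = True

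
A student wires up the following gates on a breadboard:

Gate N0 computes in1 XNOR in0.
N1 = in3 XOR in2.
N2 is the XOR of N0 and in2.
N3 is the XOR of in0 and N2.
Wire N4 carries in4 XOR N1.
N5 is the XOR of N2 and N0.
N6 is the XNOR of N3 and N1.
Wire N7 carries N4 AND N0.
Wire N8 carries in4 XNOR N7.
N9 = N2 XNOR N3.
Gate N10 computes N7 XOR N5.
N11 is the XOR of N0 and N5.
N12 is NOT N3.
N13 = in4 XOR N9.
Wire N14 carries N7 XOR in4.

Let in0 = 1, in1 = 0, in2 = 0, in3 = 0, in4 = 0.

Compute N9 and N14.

N9 = 0, N14 = 0

N0 = in1 XNOR in0 = 0 XNOR 1 = 0
N1 = in3 XOR in2 = 0 XOR 0 = 0
N2 = N0 XOR in2 = 0 XOR 0 = 0
N3 = in0 XOR N2 = 1 XOR 0 = 1
N4 = in4 XOR N1 = 0 XOR 0 = 0
N7 = N4 AND N0 = 0 AND 0 = 0
N9 = N2 XNOR N3 = 0 XNOR 1 = 0
N14 = N7 XOR in4 = 0 XOR 0 = 0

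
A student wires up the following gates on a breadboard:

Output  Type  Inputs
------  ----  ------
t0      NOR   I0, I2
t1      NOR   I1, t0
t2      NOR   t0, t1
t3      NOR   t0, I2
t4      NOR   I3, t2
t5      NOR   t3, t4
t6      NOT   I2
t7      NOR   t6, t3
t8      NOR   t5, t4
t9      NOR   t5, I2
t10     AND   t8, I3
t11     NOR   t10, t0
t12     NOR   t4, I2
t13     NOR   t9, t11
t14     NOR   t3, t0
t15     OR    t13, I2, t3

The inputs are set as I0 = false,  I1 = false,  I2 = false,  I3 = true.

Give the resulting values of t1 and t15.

t1 = false  t15 = true

t0 = I0 NOR I2 = false NOR false = true
t1 = I1 NOR t0 = false NOR true = false
t2 = t0 NOR t1 = true NOR false = false
t3 = t0 NOR I2 = true NOR false = false
t4 = I3 NOR t2 = true NOR false = false
t5 = t3 NOR t4 = false NOR false = true
t8 = t5 NOR t4 = true NOR false = false
t9 = t5 NOR I2 = true NOR false = false
t10 = t8 AND I3 = false AND true = false
t11 = t10 NOR t0 = false NOR true = false
t13 = t9 NOR t11 = false NOR false = true
t15 = t13 OR I2 OR t3 = true OR false OR false = true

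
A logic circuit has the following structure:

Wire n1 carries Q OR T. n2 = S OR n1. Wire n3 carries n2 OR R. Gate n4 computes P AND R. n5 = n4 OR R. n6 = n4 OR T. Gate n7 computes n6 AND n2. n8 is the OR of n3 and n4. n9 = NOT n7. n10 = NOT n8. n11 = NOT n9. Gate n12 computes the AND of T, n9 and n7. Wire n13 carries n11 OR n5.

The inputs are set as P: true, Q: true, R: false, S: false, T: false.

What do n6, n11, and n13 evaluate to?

n6 = false, n11 = false, n13 = false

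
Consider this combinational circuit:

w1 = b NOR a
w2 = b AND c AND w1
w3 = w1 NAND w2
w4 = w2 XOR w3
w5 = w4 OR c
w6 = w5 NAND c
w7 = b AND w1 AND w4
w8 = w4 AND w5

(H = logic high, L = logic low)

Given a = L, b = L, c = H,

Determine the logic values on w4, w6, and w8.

w4 = H  w6 = L  w8 = H

w1 = b NOR a = L NOR L = H
w2 = b AND c AND w1 = L AND H AND H = L
w3 = w1 NAND w2 = H NAND L = H
w4 = w2 XOR w3 = L XOR H = H
w5 = w4 OR c = H OR H = H
w6 = w5 NAND c = H NAND H = L
w8 = w4 AND w5 = H AND H = H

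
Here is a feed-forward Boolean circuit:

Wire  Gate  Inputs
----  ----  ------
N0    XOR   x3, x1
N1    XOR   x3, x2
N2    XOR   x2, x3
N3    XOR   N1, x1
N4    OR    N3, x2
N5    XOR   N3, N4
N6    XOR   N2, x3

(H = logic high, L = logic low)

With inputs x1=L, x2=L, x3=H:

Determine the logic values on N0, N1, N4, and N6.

N0 = x3 XOR x1 = H XOR L = H
N1 = x3 XOR x2 = H XOR L = H
N2 = x2 XOR x3 = L XOR H = H
N3 = N1 XOR x1 = H XOR L = H
N4 = N3 OR x2 = H OR L = H
N6 = N2 XOR x3 = H XOR H = L

N0 = H; N1 = H; N4 = H; N6 = L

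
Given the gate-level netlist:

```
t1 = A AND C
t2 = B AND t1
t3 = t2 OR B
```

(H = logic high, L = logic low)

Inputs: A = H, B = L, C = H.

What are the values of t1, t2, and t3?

t1 = H, t2 = L, t3 = L

t1 = A AND C = H AND H = H
t2 = B AND t1 = L AND H = L
t3 = t2 OR B = L OR L = L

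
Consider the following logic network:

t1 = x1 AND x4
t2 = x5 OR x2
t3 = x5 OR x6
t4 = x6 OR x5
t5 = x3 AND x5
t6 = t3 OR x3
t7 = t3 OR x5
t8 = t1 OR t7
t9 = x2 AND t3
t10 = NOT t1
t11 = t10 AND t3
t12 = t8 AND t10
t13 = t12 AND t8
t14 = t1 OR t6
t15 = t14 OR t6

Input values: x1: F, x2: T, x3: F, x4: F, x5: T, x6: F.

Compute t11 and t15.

t11 = T, t15 = T

t1 = x1 AND x4 = F AND F = F
t3 = x5 OR x6 = T OR F = T
t6 = t3 OR x3 = T OR F = T
t10 = NOT t1 = NOT F = T
t11 = t10 AND t3 = T AND T = T
t14 = t1 OR t6 = F OR T = T
t15 = t14 OR t6 = T OR T = T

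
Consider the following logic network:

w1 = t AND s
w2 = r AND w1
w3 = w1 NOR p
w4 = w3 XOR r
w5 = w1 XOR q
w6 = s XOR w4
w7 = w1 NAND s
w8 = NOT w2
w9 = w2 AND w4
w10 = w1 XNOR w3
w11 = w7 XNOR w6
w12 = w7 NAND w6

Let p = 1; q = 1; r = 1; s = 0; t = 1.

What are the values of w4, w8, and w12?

w4 = 1, w8 = 1, w12 = 0

w1 = t AND s = 1 AND 0 = 0
w2 = r AND w1 = 1 AND 0 = 0
w3 = w1 NOR p = 0 NOR 1 = 0
w4 = w3 XOR r = 0 XOR 1 = 1
w6 = s XOR w4 = 0 XOR 1 = 1
w7 = w1 NAND s = 0 NAND 0 = 1
w8 = NOT w2 = NOT 0 = 1
w12 = w7 NAND w6 = 1 NAND 1 = 0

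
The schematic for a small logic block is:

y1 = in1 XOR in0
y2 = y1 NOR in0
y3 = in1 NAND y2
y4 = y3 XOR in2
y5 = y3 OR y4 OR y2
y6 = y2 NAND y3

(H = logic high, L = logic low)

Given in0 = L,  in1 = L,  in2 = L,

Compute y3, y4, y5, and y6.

y1 = in1 XOR in0 = L XOR L = L
y2 = y1 NOR in0 = L NOR L = H
y3 = in1 NAND y2 = L NAND H = H
y4 = y3 XOR in2 = H XOR L = H
y5 = y3 OR y4 OR y2 = H OR H OR H = H
y6 = y2 NAND y3 = H NAND H = L

y3 = H; y4 = H; y5 = H; y6 = L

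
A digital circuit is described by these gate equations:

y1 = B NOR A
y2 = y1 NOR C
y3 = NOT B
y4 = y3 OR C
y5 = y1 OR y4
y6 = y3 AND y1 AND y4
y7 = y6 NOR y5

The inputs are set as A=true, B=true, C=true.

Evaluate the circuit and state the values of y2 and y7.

y1 = B NOR A = true NOR true = false
y2 = y1 NOR C = false NOR true = false
y3 = NOT B = NOT true = false
y4 = y3 OR C = false OR true = true
y5 = y1 OR y4 = false OR true = true
y6 = y3 AND y1 AND y4 = false AND false AND true = false
y7 = y6 NOR y5 = false NOR true = false

y2 = false  y7 = false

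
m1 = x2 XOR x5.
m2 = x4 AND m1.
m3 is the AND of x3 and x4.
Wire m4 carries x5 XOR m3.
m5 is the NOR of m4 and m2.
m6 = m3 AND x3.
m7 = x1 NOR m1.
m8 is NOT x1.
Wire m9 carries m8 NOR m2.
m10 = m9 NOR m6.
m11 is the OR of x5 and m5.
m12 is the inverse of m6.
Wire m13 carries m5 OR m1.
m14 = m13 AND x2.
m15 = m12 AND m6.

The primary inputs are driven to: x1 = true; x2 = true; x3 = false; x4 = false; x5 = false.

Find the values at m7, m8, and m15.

m7 = false, m8 = false, m15 = false

m1 = x2 XOR x5 = true XOR false = true
m3 = x3 AND x4 = false AND false = false
m6 = m3 AND x3 = false AND false = false
m7 = x1 NOR m1 = true NOR true = false
m8 = NOT x1 = NOT true = false
m12 = NOT m6 = NOT false = true
m15 = m12 AND m6 = true AND false = false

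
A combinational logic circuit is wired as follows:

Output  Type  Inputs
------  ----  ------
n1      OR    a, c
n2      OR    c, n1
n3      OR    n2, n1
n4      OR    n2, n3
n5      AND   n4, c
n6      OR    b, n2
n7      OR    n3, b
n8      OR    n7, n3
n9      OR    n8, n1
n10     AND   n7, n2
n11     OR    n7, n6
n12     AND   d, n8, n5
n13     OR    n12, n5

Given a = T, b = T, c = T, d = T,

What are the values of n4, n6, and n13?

n1 = a OR c = T OR T = T
n2 = c OR n1 = T OR T = T
n3 = n2 OR n1 = T OR T = T
n4 = n2 OR n3 = T OR T = T
n5 = n4 AND c = T AND T = T
n6 = b OR n2 = T OR T = T
n7 = n3 OR b = T OR T = T
n8 = n7 OR n3 = T OR T = T
n12 = d AND n8 AND n5 = T AND T AND T = T
n13 = n12 OR n5 = T OR T = T

n4 = T, n6 = T, n13 = T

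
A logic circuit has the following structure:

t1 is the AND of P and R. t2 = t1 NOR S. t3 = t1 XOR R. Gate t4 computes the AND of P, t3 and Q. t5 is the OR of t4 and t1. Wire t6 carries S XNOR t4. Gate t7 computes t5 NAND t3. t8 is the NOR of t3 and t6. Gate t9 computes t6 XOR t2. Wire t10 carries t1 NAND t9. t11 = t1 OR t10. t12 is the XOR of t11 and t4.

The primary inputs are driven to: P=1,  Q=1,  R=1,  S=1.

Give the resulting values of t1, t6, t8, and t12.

t1 = 1; t6 = 0; t8 = 1; t12 = 1

t1 = P AND R = 1 AND 1 = 1
t2 = t1 NOR S = 1 NOR 1 = 0
t3 = t1 XOR R = 1 XOR 1 = 0
t4 = P AND t3 AND Q = 1 AND 0 AND 1 = 0
t6 = S XNOR t4 = 1 XNOR 0 = 0
t8 = t3 NOR t6 = 0 NOR 0 = 1
t9 = t6 XOR t2 = 0 XOR 0 = 0
t10 = t1 NAND t9 = 1 NAND 0 = 1
t11 = t1 OR t10 = 1 OR 1 = 1
t12 = t11 XOR t4 = 1 XOR 0 = 1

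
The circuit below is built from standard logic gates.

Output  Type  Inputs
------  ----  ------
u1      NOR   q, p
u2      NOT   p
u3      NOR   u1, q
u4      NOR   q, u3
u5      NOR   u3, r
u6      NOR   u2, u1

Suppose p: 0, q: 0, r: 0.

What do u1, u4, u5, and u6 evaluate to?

u1 = 1, u4 = 1, u5 = 1, u6 = 0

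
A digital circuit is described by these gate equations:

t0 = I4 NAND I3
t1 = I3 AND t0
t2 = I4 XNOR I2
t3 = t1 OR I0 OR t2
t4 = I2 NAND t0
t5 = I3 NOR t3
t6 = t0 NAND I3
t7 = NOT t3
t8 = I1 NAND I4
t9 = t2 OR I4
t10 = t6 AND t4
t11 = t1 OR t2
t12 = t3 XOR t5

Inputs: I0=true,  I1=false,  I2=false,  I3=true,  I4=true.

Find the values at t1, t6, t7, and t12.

t0 = I4 NAND I3 = true NAND true = false
t1 = I3 AND t0 = true AND false = false
t2 = I4 XNOR I2 = true XNOR false = false
t3 = t1 OR I0 OR t2 = false OR true OR false = true
t5 = I3 NOR t3 = true NOR true = false
t6 = t0 NAND I3 = false NAND true = true
t7 = NOT t3 = NOT true = false
t12 = t3 XOR t5 = true XOR false = true

t1 = false; t6 = true; t7 = false; t12 = true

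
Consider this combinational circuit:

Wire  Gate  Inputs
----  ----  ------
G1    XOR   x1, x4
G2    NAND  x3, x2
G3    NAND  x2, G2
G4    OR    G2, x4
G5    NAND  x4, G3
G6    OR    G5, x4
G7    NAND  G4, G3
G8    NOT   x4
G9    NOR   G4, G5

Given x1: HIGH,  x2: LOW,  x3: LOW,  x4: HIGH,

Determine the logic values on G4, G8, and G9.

G4 = HIGH, G8 = LOW, G9 = LOW

G2 = x3 NAND x2 = LOW NAND LOW = HIGH
G3 = x2 NAND G2 = LOW NAND HIGH = HIGH
G4 = G2 OR x4 = HIGH OR HIGH = HIGH
G5 = x4 NAND G3 = HIGH NAND HIGH = LOW
G8 = NOT x4 = NOT HIGH = LOW
G9 = G4 NOR G5 = HIGH NOR LOW = LOW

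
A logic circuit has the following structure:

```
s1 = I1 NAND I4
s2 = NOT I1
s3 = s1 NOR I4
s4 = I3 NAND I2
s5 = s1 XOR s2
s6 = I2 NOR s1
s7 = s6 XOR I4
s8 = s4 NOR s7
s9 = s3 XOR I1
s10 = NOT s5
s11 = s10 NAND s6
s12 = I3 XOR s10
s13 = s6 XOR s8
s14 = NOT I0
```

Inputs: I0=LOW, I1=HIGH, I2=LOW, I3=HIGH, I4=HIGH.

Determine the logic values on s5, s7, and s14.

s1 = I1 NAND I4 = HIGH NAND HIGH = LOW
s2 = NOT I1 = NOT HIGH = LOW
s5 = s1 XOR s2 = LOW XOR LOW = LOW
s6 = I2 NOR s1 = LOW NOR LOW = HIGH
s7 = s6 XOR I4 = HIGH XOR HIGH = LOW
s14 = NOT I0 = NOT LOW = HIGH

s5 = LOW, s7 = LOW, s14 = HIGH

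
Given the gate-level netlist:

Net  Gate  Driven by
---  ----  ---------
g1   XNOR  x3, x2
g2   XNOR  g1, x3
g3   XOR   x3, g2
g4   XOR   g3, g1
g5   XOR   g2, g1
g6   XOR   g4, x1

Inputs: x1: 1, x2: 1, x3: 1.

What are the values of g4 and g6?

g4 = 1  g6 = 0

g1 = x3 XNOR x2 = 1 XNOR 1 = 1
g2 = g1 XNOR x3 = 1 XNOR 1 = 1
g3 = x3 XOR g2 = 1 XOR 1 = 0
g4 = g3 XOR g1 = 0 XOR 1 = 1
g6 = g4 XOR x1 = 1 XOR 1 = 0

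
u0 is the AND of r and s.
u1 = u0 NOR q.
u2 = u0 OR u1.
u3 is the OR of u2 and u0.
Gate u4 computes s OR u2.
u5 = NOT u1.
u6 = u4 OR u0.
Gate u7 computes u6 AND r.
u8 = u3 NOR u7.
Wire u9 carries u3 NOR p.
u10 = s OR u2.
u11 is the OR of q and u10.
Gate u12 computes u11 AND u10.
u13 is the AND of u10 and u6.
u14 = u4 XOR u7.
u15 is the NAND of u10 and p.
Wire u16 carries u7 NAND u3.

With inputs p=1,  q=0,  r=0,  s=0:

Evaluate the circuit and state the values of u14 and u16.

u0 = r AND s = 0 AND 0 = 0
u1 = u0 NOR q = 0 NOR 0 = 1
u2 = u0 OR u1 = 0 OR 1 = 1
u3 = u2 OR u0 = 1 OR 0 = 1
u4 = s OR u2 = 0 OR 1 = 1
u6 = u4 OR u0 = 1 OR 0 = 1
u7 = u6 AND r = 1 AND 0 = 0
u14 = u4 XOR u7 = 1 XOR 0 = 1
u16 = u7 NAND u3 = 0 NAND 1 = 1

u14 = 1  u16 = 1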